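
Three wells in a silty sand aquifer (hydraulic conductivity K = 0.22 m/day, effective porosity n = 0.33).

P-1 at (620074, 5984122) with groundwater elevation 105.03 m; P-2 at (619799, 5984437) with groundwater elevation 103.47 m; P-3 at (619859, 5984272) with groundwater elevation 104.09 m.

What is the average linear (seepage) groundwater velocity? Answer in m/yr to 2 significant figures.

0.91 m/yr

Taking P-1 as reference: P-2−P-1 = (-275, 315, -1.56); P-3−P-1 = (-215, 150, -0.94).
Determinant of the coordinate differences = (-275)·150 − (-215)·315 = 26475.
∂h/∂x = [(-1.56)·150 − (-0.94)·315] / 26475 = +0.002346
∂h/∂y = [(-275)·(-0.94) − (-215)·(-1.56)] / 26475 = -0.002905
|∇h| = √(0.002346² + -0.002905²) = 0.003734
Seepage velocity v = K·i/n = 0.22 × 0.003734 / 0.33 = 0.002489 m/day = 0.9091 m/yr.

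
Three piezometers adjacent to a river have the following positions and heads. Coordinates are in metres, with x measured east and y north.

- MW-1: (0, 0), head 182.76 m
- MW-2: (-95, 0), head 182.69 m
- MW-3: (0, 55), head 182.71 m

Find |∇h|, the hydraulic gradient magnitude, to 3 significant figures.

0.00117

∂h/∂x = (182.69 − 182.76) / (-95 − 0) = +0.0007368
∂h/∂y = (182.71 − 182.76) / (55 − 0) = -0.0009091
|∇h| = √(0.0007368² + -0.0009091²) = 0.00117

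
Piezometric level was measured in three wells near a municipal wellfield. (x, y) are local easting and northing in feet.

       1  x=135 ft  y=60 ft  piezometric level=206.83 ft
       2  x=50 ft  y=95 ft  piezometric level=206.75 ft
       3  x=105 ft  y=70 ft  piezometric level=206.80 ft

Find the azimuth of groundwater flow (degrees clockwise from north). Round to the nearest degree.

239°

Differences from 1: to 2 (Δx, Δy, Δh) = (-85, 35, -0.08); to 3 = (-30, 10, -0.03).
Determinant of the coordinate differences = (-85)·10 − (-30)·35 = 200.
∂h/∂x = [(-0.08)·10 − (-0.03)·35] / 200 = +0.001250
∂h/∂y = [(-85)·(-0.03) − (-30)·(-0.08)] / 200 = +0.0007500
Flow direction (−∇h) has components (-0.001250 E, -0.0007500 N).
Azimuth = atan2(E, N) = atan2(-0.001250, -0.0007500) = 239.0° ≈ 239°.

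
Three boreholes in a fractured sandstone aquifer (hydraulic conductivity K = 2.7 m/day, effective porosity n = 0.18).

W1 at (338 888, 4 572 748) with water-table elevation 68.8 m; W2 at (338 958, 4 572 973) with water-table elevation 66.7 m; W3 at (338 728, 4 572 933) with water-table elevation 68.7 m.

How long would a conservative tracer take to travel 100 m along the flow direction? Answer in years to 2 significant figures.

Taking W1 as reference: W2−W1 = (70, 225, -2.1); W3−W1 = (-160, 185, -0.1).
Determinant of the coordinate differences = 70·185 − (-160)·225 = 48950.
∂h/∂x = [(-2.1)·185 − (-0.1)·225] / 48950 = -0.007477
∂h/∂y = [70·(-0.1) − (-160)·(-2.1)] / 48950 = -0.007007
|∇h| = √(-0.007477² + -0.007007²) = 0.01025
Seepage velocity v = K·i/n = 2.7 × 0.01025 / 0.18 = 0.1538 m/day.
t = 100 / 0.1538 = 650.2 days = 1.78 years.

1.8 years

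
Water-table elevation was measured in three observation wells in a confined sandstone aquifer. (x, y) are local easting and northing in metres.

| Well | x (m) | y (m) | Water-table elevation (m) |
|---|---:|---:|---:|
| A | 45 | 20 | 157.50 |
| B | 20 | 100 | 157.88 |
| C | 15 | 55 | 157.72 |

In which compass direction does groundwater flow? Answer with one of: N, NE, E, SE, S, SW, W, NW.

Three-point gradient (reference A): Δ to B = (-25, 80, +0.38), Δ to C = (-30, 35, +0.22).
∂h/∂x = -0.002820, ∂h/∂y = +0.003869 (det = 1525).
Flow = −∇h = (+0.002820 east, -0.003869 north), which points southeast.

SE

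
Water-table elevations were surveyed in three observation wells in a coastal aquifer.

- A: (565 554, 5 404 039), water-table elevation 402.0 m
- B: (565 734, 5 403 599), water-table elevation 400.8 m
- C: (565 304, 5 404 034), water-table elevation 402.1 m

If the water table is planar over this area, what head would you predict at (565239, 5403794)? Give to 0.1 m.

Taking A as reference: B−A = (180, -440, -1.2); C−A = (-250, -5, +0.1).
Solve a·Δx + b·Δy = Δh: det = 180·(-5) − (-250)·(-440) = -110900.
∂h/∂x = [(-1.2)·(-5) − (+0.1)·(-440)] / -110900 = -0.0004509
∂h/∂y = [180·(+0.1) − (-250)·(-1.2)] / -110900 = +0.002543
h(565239, 5403794) = 402.0 + (-0.0004509)·(-315) + (+0.002543)·(-245) = 402.0 +0.142 -0.623 = 401.519 m.

401.5 m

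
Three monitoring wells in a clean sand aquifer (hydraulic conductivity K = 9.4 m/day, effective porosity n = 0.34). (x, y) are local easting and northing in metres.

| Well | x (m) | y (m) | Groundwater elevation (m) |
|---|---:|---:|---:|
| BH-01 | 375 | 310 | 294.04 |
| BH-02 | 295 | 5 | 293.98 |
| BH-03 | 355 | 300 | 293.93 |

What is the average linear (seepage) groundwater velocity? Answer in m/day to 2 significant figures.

With h = a·x + b·y + c and BH-01 as origin, the differences give:
  (-80)·a + (-305)·b = -0.06
  (-20)·a + (-10)·b = -0.11
Eliminate b (×(-10) and ×(-305), subtract): -5300·a = -32.950 → a = ∂h/∂x = +0.006217
Back-substitute: b = ∂h/∂y = -0.001434.
|∇h| = √(0.006217² + -0.001434²) = 0.00638
Seepage velocity v = K·i/n = 9.4 × 0.00638 / 0.34 = 0.1764 m/day.

0.18 m/day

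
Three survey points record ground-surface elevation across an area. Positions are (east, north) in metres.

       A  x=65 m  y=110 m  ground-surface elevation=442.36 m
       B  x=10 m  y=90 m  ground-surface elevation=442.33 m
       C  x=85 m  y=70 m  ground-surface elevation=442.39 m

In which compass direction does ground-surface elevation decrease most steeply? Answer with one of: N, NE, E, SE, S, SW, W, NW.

NW

Taking A as reference: B−A = (-55, -20, -0.03); C−A = (20, -40, +0.03).
Determinant of the coordinate differences = (-55)·(-40) − 20·(-20) = 2600.
∂z/∂x = [(-0.03)·(-40) − (+0.03)·(-20)] / 2600 = +0.0006923
∂z/∂y = [(-55)·(+0.03) − 20·(-0.03)] / 2600 = -0.0004038
Steepest decrease is along −∇f = (-0.0006923 E, +0.0004038 N) → northwest.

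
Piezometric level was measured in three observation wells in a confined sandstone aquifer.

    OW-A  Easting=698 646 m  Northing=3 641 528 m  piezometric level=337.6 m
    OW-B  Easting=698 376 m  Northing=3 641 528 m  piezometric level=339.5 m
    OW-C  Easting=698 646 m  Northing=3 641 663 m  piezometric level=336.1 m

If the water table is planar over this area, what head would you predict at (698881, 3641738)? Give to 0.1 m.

∂h/∂x = (339.5 − 337.6) / (698376 − 698646) = -0.007037
∂h/∂y = (336.1 − 337.6) / (3641663 − 3641528) = -0.01111
h(698881, 3641738) = 337.6 + (-0.007037)·(235) + (-0.01111)·(210) = 337.6 -1.654 -2.333 = 333.613 m.

333.6 m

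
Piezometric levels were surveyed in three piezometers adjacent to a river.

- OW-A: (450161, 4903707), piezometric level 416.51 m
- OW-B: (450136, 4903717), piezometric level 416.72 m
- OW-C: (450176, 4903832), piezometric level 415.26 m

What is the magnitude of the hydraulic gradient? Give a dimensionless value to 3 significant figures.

Taking OW-A as reference: OW-B−OW-A = (-25, 10, +0.21); OW-C−OW-A = (15, 125, -1.25).
Solve a·Δx + b·Δy = Δh: det = (-25)·125 − 15·10 = -3275.
∂h/∂x = [(+0.21)·125 − (-1.25)·10] / -3275 = -0.01183
∂h/∂y = [(-25)·(-1.25) − 15·(+0.21)] / -3275 = -0.008580
|∇h| = √(-0.01183² + -0.008580²) = 0.01461

0.0146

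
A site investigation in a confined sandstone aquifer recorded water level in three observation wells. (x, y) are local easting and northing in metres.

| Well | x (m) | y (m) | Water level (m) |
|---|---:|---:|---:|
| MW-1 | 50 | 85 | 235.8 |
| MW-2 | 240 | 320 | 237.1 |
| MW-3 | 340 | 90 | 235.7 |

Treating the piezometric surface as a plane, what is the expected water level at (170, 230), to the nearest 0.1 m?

236.6 m

Differences from MW-1: to MW-2 (Δx, Δy, Δh) = (190, 235, +1.3); to MW-3 = (290, 5, -0.1).
Solve a·Δx + b·Δy = Δh: det = 190·5 − 290·235 = -67200.
∂h/∂x = [(+1.3)·5 − (-0.1)·235] / -67200 = -0.0004464
∂h/∂y = [190·(-0.1) − 290·(+1.3)] / -67200 = +0.005893
h(170, 230) = 235.8 + (-0.0004464)·(120) + (+0.005893)·(145) = 235.8 -0.054 +0.854 = 236.601 m.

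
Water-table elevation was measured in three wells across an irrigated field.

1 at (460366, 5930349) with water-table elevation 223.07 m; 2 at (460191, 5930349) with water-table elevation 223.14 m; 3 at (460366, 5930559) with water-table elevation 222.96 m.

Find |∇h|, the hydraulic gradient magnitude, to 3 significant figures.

∂h/∂x = (223.14 − 223.07) / (460191 − 460366) = -0.0004000
∂h/∂y = (222.96 − 223.07) / (5930559 − 5930349) = -0.0005238
|∇h| = √(-0.0004000² + -0.0005238²) = 0.0006591

0.000659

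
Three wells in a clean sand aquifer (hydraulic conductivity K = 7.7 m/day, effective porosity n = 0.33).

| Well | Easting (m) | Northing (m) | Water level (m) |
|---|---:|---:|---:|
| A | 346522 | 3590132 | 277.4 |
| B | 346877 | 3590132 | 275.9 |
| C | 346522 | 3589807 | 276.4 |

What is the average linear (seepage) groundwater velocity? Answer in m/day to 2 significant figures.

0.12 m/day

∂h/∂x = (275.9 − 277.4) / (346877 − 346522) = -0.004225
∂h/∂y = (276.4 − 277.4) / (3589807 − 3590132) = +0.003077
|∇h| = √(-0.004225² + 0.003077²) = 0.005227
Seepage velocity v = K·i/n = 7.7 × 0.005227 / 0.33 = 0.122 m/day.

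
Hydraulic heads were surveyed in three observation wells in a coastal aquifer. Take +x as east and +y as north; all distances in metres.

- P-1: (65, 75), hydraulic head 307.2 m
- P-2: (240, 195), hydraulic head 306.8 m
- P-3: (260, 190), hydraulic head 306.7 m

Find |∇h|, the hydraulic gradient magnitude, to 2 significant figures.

Taking P-1 as reference: P-2−P-1 = (175, 120, -0.4); P-3−P-1 = (195, 115, -0.5).
Determinant of the coordinate differences = 175·115 − 195·120 = -3275.
∂h/∂x = [(-0.4)·115 − (-0.5)·120] / -3275 = -0.004275
∂h/∂y = [175·(-0.5) − 195·(-0.4)] / -3275 = +0.002901
|∇h| = √(-0.004275² + 0.002901²) = 0.005166

0.0052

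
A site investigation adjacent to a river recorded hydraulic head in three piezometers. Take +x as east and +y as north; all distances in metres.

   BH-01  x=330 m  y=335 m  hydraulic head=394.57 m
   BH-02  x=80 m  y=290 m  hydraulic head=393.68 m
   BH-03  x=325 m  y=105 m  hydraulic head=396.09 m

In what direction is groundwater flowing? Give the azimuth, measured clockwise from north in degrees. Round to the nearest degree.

Three-point gradient (reference BH-01): Δ to BH-02 = (-250, -45, -0.89), Δ to BH-03 = (-5, -230, +1.52).
∂h/∂x = +0.004768, ∂h/∂y = -0.006712 (det = 57275).
Flow direction (−∇h) has components (-0.004768 E, +0.006712 N).
Azimuth = atan2(E, N) = atan2(-0.004768, +0.006712) = 324.6° ≈ 325°.

325°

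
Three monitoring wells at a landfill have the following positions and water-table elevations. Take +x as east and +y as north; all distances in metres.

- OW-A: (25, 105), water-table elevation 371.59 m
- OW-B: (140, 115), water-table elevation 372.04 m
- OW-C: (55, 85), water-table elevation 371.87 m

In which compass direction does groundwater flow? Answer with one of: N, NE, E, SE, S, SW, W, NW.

NW

With h = a·x + b·y + c and OW-A as origin, the differences give:
  115·a + 10·b = +0.45
  30·a + (-20)·b = +0.28
Eliminate b (×(-20) and ×10, subtract): -2600·a = -11.800 → a = ∂h/∂x = +0.004538
Back-substitute: b = ∂h/∂y = -0.007192.
Flow = −∇h = (-0.004538 east, +0.007192 north), which points northwest.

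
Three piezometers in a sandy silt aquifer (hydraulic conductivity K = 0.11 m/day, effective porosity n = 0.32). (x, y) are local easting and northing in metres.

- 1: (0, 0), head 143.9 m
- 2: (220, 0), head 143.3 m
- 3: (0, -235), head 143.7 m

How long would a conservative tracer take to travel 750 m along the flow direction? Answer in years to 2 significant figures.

2100 years

∂h/∂x = (143.3 − 143.9) / (220 − 0) = -0.002727
∂h/∂y = (143.7 − 143.9) / (-235 − 0) = +0.0008511
|∇h| = √(-0.002727² + 0.0008511²) = 0.002857
Seepage velocity v = K·i/n = 0.11 × 0.002857 / 0.32 = 0.0009821 m/day.
t = 750 / 0.0009821 = 7.637e+05 days = 2.09e+03 years.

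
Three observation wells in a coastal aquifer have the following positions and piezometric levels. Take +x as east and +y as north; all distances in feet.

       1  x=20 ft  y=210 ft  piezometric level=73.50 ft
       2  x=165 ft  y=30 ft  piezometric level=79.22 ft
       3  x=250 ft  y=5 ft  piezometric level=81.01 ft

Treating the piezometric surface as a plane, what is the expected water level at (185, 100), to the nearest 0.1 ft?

78.2 ft

With h = a·x + b·y + c and 1 as origin, the differences give:
  145·a + (-180)·b = +5.72
  230·a + (-205)·b = +7.51
Eliminate b (×(-205) and ×(-180), subtract): 11675·a = 179.200 → a = ∂h/∂x = +0.01535
Back-substitute: b = ∂h/∂y = -0.01941.
h(185, 100) = 73.50 + (+0.01535)·(165) + (-0.01941)·(-110) = 73.50 +2.533 +2.135 = 78.168 ft.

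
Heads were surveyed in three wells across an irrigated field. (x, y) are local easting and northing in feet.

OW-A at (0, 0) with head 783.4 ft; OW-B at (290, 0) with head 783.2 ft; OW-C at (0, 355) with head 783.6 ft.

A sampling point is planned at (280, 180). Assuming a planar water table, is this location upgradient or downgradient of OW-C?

∂h/∂x = (783.2 − 783.4) / (290 − 0) = -0.0006897
∂h/∂y = (783.6 − 783.4) / (355 − 0) = +0.0005634
Head at (280, 180) = 783.4 + (-0.0006897)·(280) + (+0.0005634)·(180) = 783.31 ft.
That is lower than the 783.6 ft at OW-C, so the point is downgradient.

downgradient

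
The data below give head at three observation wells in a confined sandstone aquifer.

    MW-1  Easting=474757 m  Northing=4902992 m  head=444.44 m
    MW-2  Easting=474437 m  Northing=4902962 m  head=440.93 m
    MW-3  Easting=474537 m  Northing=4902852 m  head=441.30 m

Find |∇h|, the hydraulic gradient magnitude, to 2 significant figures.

0.012

Taking MW-1 as reference: MW-2−MW-1 = (-320, -30, -3.51); MW-3−MW-1 = (-220, -140, -3.14).
Determinant of the coordinate differences = (-320)·(-140) − (-220)·(-30) = 38200.
∂h/∂x = [(-3.51)·(-140) − (-3.14)·(-30)] / 38200 = +0.01040
∂h/∂y = [(-320)·(-3.14) − (-220)·(-3.51)] / 38200 = +0.006089
|∇h| = √(0.01040² + 0.006089²) = 0.01205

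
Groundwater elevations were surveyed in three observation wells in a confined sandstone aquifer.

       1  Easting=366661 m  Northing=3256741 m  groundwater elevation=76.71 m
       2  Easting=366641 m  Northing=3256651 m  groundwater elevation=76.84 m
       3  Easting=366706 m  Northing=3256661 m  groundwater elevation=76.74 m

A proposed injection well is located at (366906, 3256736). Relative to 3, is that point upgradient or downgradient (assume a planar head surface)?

Differences from 1: to 2 (Δx, Δy, Δh) = (-20, -90, +0.13); to 3 = (45, -80, +0.03).
Solve a·Δx + b·Δy = Δh: det = (-20)·(-80) − 45·(-90) = 5650.
∂h/∂x = [(+0.13)·(-80) − (+0.03)·(-90)] / 5650 = -0.001363
∂h/∂y = [(-20)·(+0.03) − 45·(+0.13)] / 5650 = -0.001142
Head at (366906, 3256736) = 76.71 + (-0.001363)·(245) + (-0.001142)·(-5) = 76.38 m.
That is lower than the 76.74 m at 3, so the point is downgradient.

downgradient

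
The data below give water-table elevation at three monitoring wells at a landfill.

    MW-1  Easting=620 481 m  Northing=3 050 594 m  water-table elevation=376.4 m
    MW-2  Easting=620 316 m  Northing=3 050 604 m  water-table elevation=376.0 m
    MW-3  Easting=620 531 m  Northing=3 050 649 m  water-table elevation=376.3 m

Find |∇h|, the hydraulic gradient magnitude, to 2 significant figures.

Taking MW-1 as reference: MW-2−MW-1 = (-165, 10, -0.4); MW-3−MW-1 = (50, 55, -0.1).
Determinant of the coordinate differences = (-165)·55 − 50·10 = -9575.
∂h/∂x = [(-0.4)·55 − (-0.1)·10] / -9575 = +0.002193
∂h/∂y = [(-165)·(-0.1) − 50·(-0.4)] / -9575 = -0.003812
|∇h| = √(0.002193² + -0.003812²) = 0.004398

0.0044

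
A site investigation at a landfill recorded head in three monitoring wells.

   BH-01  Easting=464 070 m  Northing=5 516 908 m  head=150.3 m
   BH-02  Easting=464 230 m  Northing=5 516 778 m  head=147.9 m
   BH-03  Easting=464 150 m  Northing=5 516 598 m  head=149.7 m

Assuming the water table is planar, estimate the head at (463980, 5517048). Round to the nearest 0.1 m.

151.5 m

Taking BH-01 as reference: BH-02−BH-01 = (160, -130, -2.4); BH-03−BH-01 = (80, -310, -0.6).
Solve a·Δx + b·Δy = Δh: det = 160·(-310) − 80·(-130) = -39200.
∂h/∂x = [(-2.4)·(-310) − (-0.6)·(-130)] / -39200 = -0.01699
∂h/∂y = [160·(-0.6) − 80·(-2.4)] / -39200 = -0.002449
h(463980, 5517048) = 150.3 + (-0.01699)·(-90) + (-0.002449)·(140) = 150.3 +1.529 -0.343 = 151.486 m.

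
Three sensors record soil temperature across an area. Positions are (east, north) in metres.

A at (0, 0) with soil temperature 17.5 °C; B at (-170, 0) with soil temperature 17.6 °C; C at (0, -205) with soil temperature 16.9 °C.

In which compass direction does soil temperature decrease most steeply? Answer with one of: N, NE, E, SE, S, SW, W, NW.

S

∂T/∂x = (17.6 − 17.5) / (-170 − 0) = -0.0005882
∂T/∂y = (16.9 − 17.5) / (-205 − 0) = +0.002927
Steepest decrease is along −∇f = (+0.0005882 E, -0.002927 N) → south.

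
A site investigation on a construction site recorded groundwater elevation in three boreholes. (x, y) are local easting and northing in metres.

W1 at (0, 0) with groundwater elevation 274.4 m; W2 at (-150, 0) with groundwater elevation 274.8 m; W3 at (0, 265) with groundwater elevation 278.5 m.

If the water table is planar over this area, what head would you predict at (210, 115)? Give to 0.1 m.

∂h/∂x = (274.8 − 274.4) / (-150 − 0) = -0.002667
∂h/∂y = (278.5 − 274.4) / (265 − 0) = +0.01547
h(210, 115) = 274.4 + (-0.002667)·(210) + (+0.01547)·(115) = 274.4 -0.560 +1.779 = 275.619 m.

275.6 m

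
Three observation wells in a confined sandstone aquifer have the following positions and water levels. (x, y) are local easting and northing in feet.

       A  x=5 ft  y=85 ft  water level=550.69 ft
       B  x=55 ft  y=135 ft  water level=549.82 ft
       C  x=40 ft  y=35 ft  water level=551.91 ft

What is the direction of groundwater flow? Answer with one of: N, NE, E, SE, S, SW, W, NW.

N

Taking A as reference: B−A = (50, 50, -0.87); C−A = (35, -50, +1.22).
Determinant of the coordinate differences = 50·(-50) − 35·50 = -4250.
∂h/∂x = [(-0.87)·(-50) − (+1.22)·50] / -4250 = +0.004118
∂h/∂y = [50·(+1.22) − 35·(-0.87)] / -4250 = -0.02152
Flow = −∇h = (-0.004118 east, +0.02152 north), which points north.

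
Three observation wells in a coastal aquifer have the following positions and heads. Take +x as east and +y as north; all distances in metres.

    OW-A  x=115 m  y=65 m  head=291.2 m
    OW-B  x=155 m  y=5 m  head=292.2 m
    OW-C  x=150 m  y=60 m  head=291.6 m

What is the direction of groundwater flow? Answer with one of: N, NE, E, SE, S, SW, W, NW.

NW

Differences from OW-A: to OW-B (Δx, Δy, Δh) = (40, -60, +1.0); to OW-C = (35, -5, +0.4).
Solve a·Δx + b·Δy = Δh: det = 40·(-5) − 35·(-60) = 1900.
∂h/∂x = [(+1.0)·(-5) − (+0.4)·(-60)] / 1900 = +0.01000
∂h/∂y = [40·(+0.4) − 35·(+1.0)] / 1900 = -0.010000
Flow = −∇h = (-0.01000 east, +0.010000 north), which points northwest.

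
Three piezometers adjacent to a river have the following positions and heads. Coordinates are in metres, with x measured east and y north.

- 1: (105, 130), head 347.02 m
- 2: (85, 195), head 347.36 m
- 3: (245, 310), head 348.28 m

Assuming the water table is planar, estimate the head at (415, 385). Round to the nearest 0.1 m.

With h = a·x + b·y + c and 1 as origin, the differences give:
  (-20)·a + 65·b = +0.34
  140·a + 180·b = +1.26
Eliminate b (×180 and ×65, subtract): -12700·a = -20.700 → a = ∂h/∂x = +0.001630
Back-substitute: b = ∂h/∂y = +0.005732.
h(415, 385) = 347.02 + (+0.001630)·(310) + (+0.005732)·(255) = 347.02 +0.505 +1.462 = 348.987 m.

349.0 m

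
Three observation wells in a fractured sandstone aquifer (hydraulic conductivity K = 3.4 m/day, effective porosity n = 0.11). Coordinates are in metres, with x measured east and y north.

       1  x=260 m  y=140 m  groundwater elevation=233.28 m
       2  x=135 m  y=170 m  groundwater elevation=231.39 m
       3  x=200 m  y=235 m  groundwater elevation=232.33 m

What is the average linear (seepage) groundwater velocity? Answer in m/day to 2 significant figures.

0.46 m/day

Differences from 1: to 2 (Δx, Δy, Δh) = (-125, 30, -1.89); to 3 = (-60, 95, -0.95).
Determinant of the coordinate differences = (-125)·95 − (-60)·30 = -10075.
∂h/∂x = [(-1.89)·95 − (-0.95)·30] / -10075 = +0.01499
∂h/∂y = [(-125)·(-0.95) − (-60)·(-1.89)] / -10075 = -0.0005310
|∇h| = √(0.01499² + -0.0005310²) = 0.015
Seepage velocity v = K·i/n = 3.4 × 0.015 / 0.11 = 0.4636 m/day.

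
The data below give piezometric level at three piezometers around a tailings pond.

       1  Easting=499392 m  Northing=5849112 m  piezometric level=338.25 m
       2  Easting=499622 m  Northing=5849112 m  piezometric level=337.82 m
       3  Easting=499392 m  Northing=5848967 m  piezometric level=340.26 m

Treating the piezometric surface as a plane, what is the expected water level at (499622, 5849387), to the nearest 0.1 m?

334.0 m

∂h/∂x = (337.82 − 338.25) / (499622 − 499392) = -0.001870
∂h/∂y = (340.26 − 338.25) / (5848967 − 5849112) = -0.01386
h(499622, 5849387) = 338.25 + (-0.001870)·(230) + (-0.01386)·(275) = 338.25 -0.430 -3.812 = 334.008 m.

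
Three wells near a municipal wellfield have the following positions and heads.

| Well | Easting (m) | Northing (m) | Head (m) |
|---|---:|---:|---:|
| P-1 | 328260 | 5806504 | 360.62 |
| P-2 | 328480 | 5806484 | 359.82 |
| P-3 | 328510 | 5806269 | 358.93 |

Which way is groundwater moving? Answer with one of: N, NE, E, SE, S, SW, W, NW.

Taking P-1 as reference: P-2−P-1 = (220, -20, -0.80); P-3−P-1 = (250, -235, -1.69).
Determinant of the coordinate differences = 220·(-235) − 250·(-20) = -46700.
∂h/∂x = [(-0.80)·(-235) − (-1.69)·(-20)] / -46700 = -0.003302
∂h/∂y = [220·(-1.69) − 250·(-0.80)] / -46700 = +0.003679
Flow = −∇h = (+0.003302 east, -0.003679 north), which points southeast.

SE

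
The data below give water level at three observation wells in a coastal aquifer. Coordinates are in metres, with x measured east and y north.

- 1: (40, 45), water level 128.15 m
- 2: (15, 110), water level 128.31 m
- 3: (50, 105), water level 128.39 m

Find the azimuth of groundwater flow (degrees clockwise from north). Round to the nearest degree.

218°

Differences from 1: to 2 (Δx, Δy, Δh) = (-25, 65, +0.16); to 3 = (10, 60, +0.24).
Solve a·Δx + b·Δy = Δh: det = (-25)·60 − 10·65 = -2150.
∂h/∂x = [(+0.16)·60 − (+0.24)·65] / -2150 = +0.002791
∂h/∂y = [(-25)·(+0.24) − 10·(+0.16)] / -2150 = +0.003535
Flow direction (−∇h) has components (-0.002791 E, -0.003535 N).
Azimuth = atan2(E, N) = atan2(-0.002791, -0.003535) = 218.3° ≈ 218°.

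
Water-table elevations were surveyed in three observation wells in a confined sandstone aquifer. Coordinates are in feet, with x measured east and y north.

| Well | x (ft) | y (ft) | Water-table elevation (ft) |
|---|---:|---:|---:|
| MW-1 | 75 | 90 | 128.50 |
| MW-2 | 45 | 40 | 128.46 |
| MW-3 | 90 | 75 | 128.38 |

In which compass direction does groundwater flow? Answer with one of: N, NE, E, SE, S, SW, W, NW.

SE

Taking MW-1 as reference: MW-2−MW-1 = (-30, -50, -0.04); MW-3−MW-1 = (15, -15, -0.12).
Determinant of the coordinate differences = (-30)·(-15) − 15·(-50) = 1200.
∂h/∂x = [(-0.04)·(-15) − (-0.12)·(-50)] / 1200 = -0.004500
∂h/∂y = [(-30)·(-0.12) − 15·(-0.04)] / 1200 = +0.003500
Flow = −∇h = (+0.004500 east, -0.003500 north), which points southeast.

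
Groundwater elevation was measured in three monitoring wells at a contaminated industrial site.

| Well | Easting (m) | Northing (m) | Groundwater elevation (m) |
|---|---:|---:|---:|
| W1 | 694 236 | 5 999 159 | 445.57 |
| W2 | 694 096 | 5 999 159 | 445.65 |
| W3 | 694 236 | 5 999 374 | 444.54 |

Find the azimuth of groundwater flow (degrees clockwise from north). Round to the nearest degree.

∂h/∂x = (445.65 − 445.57) / (694096 − 694236) = -0.0005714
∂h/∂y = (444.54 − 445.57) / (5999374 − 5999159) = -0.004791
Flow direction (−∇h) has components (+0.0005714 E, +0.004791 N).
Azimuth = atan2(E, N) = atan2(+0.0005714, +0.004791) = 6.8° ≈ 007°.

007°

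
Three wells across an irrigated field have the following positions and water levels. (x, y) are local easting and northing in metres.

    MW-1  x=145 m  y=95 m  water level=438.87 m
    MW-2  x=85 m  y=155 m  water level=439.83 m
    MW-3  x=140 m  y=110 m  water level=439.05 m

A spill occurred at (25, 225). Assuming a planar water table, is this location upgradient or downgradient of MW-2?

Taking MW-1 as reference: MW-2−MW-1 = (-60, 60, +0.96); MW-3−MW-1 = (-5, 15, +0.18).
Determinant of the coordinate differences = (-60)·15 − (-5)·60 = -600.
∂h/∂x = [(+0.96)·15 − (+0.18)·60] / -600 = -0.006000
∂h/∂y = [(-60)·(+0.18) − (-5)·(+0.96)] / -600 = +0.01000
Head at (25, 225) = 438.87 + (-0.006000)·(-120) + (+0.01000)·(130) = 440.89 m.
That is higher than the 439.83 m at MW-2, so the point is upgradient.

upgradient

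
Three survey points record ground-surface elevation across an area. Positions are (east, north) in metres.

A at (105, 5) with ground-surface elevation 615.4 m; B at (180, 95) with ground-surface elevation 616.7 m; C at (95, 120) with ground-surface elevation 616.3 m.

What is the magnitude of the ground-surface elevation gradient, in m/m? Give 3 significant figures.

0.0111 m/m

Differences from A: to B (Δx, Δy, Δh) = (75, 90, +1.3); to C = (-10, 115, +0.9).
Solve a·Δx + b·Δy = Δz: det = 75·115 − (-10)·90 = 9525.
∂z/∂x = [(+1.3)·115 − (+0.9)·90] / 9525 = +0.007192
∂z/∂y = [75·(+0.9) − (-10)·(+1.3)] / 9525 = +0.008451
|∇f| = √(0.007192² + 0.008451²) = 0.0111 m/m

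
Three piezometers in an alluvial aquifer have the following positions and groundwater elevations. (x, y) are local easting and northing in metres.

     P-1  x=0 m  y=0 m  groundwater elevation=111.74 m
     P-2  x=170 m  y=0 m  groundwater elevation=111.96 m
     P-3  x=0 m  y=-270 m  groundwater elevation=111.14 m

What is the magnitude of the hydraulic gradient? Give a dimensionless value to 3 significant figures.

0.00257

∂h/∂x = (111.96 − 111.74) / (170 − 0) = +0.001294
∂h/∂y = (111.14 − 111.74) / (-270 − 0) = +0.002222
|∇h| = √(0.001294² + 0.002222²) = 0.002571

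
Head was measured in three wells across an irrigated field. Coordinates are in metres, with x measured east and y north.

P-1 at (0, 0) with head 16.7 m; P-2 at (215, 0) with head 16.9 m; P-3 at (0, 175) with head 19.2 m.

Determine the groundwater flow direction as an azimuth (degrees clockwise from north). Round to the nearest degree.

184°

∂h/∂x = (16.9 − 16.7) / (215 − 0) = +0.0009302
∂h/∂y = (19.2 − 16.7) / (175 − 0) = +0.01429
Flow direction (−∇h) has components (-0.0009302 E, -0.01429 N).
Azimuth = atan2(E, N) = atan2(-0.0009302, -0.01429) = 183.7° ≈ 184°.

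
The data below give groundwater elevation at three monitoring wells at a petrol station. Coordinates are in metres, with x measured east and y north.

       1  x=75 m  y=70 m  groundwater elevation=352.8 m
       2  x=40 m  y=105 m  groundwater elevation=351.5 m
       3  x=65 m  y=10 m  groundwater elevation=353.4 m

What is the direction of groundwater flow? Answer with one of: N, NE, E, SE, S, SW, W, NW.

NW

Differences from 1: to 2 (Δx, Δy, Δh) = (-35, 35, -1.3); to 3 = (-10, -60, +0.6).
Solve a·Δx + b·Δy = Δh: det = (-35)·(-60) − (-10)·35 = 2450.
∂h/∂x = [(-1.3)·(-60) − (+0.6)·35] / 2450 = +0.02327
∂h/∂y = [(-35)·(+0.6) − (-10)·(-1.3)] / 2450 = -0.01388
Flow = −∇h = (-0.02327 east, +0.01388 north), which points northwest.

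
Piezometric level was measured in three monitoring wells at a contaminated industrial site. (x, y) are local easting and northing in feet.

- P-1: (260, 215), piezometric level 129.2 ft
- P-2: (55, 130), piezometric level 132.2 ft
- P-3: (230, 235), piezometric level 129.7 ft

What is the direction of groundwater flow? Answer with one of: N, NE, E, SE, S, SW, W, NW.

E

Differences from P-1: to P-2 (Δx, Δy, Δh) = (-205, -85, +3.0); to P-3 = (-30, 20, +0.5).
Solve a·Δx + b·Δy = Δh: det = (-205)·20 − (-30)·(-85) = -6650.
∂h/∂x = [(+3.0)·20 − (+0.5)·(-85)] / -6650 = -0.01541
∂h/∂y = [(-205)·(+0.5) − (-30)·(+3.0)] / -6650 = +0.001880
Flow = −∇h = (+0.01541 east, -0.001880 north), which points east.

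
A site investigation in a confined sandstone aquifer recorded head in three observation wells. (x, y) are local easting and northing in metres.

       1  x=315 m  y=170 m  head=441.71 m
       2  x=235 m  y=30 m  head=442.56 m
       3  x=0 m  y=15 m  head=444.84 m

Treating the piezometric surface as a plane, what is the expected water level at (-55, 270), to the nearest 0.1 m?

With h = a·x + b·y + c and 1 as origin, the differences give:
  (-80)·a + (-140)·b = +0.85
  (-315)·a + (-155)·b = +3.13
Eliminate b (×(-155) and ×(-140), subtract): -31700·a = 306.450 → a = ∂h/∂x = -0.009667
Back-substitute: b = ∂h/∂y = -0.0005473.
h(-55, 270) = 441.71 + (-0.009667)·(-370) + (-0.0005473)·(100) = 441.71 +3.577 -0.055 = 445.232 m.

445.2 m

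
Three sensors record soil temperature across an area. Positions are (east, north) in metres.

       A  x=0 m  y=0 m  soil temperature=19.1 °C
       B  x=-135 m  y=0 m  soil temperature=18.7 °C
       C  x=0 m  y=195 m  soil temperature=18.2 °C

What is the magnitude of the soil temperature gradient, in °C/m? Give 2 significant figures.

∂T/∂x = (18.7 − 19.1) / (-135 − 0) = +0.002963
∂T/∂y = (18.2 − 19.1) / (195 − 0) = -0.004615
|∇f| = √(0.002963² + -0.004615²) = 0.005484 °C/m

0.0055 °C/m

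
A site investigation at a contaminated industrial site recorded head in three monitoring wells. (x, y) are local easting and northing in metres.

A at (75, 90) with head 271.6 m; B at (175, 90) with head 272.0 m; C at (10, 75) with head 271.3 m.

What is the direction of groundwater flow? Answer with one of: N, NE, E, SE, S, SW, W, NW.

SW

Three-point gradient (reference A): Δ to B = (100, 0, +0.4), Δ to C = (-65, -15, -0.3).
∂h/∂x = +0.004000, ∂h/∂y = +0.002667 (det = -1500).
Flow = −∇h = (-0.004000 east, -0.002667 north), which points southwest.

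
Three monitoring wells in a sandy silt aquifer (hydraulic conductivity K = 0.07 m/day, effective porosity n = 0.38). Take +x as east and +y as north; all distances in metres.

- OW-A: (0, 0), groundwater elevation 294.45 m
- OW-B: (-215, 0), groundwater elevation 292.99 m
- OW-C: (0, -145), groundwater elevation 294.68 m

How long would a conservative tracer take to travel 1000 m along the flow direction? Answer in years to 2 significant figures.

2100 years

∂h/∂x = (292.99 − 294.45) / (-215 − 0) = +0.006791
∂h/∂y = (294.68 − 294.45) / (-145 − 0) = -0.001586
|∇h| = √(0.006791² + -0.001586²) = 0.006974
Seepage velocity v = K·i/n = 0.07 × 0.006974 / 0.38 = 0.001285 m/day.
t = 1000 / 0.001285 = 7.782e+05 days = 2.13e+03 years.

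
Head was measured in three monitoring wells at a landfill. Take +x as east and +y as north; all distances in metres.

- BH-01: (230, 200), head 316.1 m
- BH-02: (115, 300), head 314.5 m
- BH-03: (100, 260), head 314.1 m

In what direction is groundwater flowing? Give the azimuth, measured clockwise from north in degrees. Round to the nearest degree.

Three-point gradient (reference BH-01): Δ to BH-02 = (-115, 100, -1.6), Δ to BH-03 = (-130, 60, -2.0).
∂h/∂x = +0.01705, ∂h/∂y = +0.003607 (det = 6100).
Flow direction (−∇h) has components (-0.01705 E, -0.003607 N).
Azimuth = atan2(E, N) = atan2(-0.01705, -0.003607) = 258.1° ≈ 258°.

258°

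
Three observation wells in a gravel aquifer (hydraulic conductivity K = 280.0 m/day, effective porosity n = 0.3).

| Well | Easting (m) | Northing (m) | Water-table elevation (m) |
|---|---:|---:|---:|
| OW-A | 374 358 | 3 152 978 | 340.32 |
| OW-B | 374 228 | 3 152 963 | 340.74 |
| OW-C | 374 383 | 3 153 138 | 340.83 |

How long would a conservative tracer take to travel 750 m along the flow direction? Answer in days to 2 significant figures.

150 days

Taking OW-A as reference: OW-B−OW-A = (-130, -15, +0.42); OW-C−OW-A = (25, 160, +0.51).
Solve a·Δx + b·Δy = Δh: det = (-130)·160 − 25·(-15) = -20425.
∂h/∂x = [(+0.42)·160 − (+0.51)·(-15)] / -20425 = -0.003665
∂h/∂y = [(-130)·(+0.51) − 25·(+0.42)] / -20425 = +0.003760
|∇h| = √(-0.003665² + 0.003760²) = 0.005251
Seepage velocity v = K·i/n = 280.0 × 0.005251 / 0.3 = 4.901 m/day.
t = 750 / 4.901 = 153 days.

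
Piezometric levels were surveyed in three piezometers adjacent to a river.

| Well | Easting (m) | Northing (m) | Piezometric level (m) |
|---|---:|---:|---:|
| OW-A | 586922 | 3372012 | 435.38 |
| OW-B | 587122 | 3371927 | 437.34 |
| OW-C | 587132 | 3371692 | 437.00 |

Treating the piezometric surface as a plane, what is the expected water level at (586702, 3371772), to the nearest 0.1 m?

432.6 m

With h = a·x + b·y + c and OW-A as origin, the differences give:
  200·a + (-85)·b = +1.96
  210·a + (-320)·b = +1.62
Eliminate b (×(-320) and ×(-85), subtract): -46150·a = -489.500 → a = ∂h/∂x = +0.01061
Back-substitute: b = ∂h/∂y = +0.001898.
h(586702, 3371772) = 435.38 + (+0.01061)·(-220) + (+0.001898)·(-240) = 435.38 -2.333 -0.456 = 432.591 m.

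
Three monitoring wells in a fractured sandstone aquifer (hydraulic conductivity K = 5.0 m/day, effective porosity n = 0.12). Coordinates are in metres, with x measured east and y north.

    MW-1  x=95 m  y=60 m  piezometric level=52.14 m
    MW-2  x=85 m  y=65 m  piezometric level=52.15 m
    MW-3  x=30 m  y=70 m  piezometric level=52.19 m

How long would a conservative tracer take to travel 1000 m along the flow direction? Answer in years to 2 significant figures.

70 years

Taking MW-1 as reference: MW-2−MW-1 = (-10, 5, +0.01); MW-3−MW-1 = (-65, 10, +0.05).
Solve a·Δx + b·Δy = Δh: det = (-10)·10 − (-65)·5 = 225.
∂h/∂x = [(+0.01)·10 − (+0.05)·5] / 225 = -0.0006667
∂h/∂y = [(-10)·(+0.05) − (-65)·(+0.01)] / 225 = +0.0006667
|∇h| = √(-0.0006667² + 0.0006667²) = 0.0009429
Seepage velocity v = K·i/n = 5.0 × 0.0009429 / 0.12 = 0.03929 m/day.
t = 1000 / 0.03929 = 2.545e+04 days = 69.7 years.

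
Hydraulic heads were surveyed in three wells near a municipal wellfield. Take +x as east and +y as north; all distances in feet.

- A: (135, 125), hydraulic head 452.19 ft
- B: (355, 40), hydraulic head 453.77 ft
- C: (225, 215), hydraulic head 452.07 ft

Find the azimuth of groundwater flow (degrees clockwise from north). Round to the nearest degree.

322°

Taking A as reference: B−A = (220, -85, +1.58); C−A = (90, 90, -0.12).
Solve a·Δx + b·Δy = Δh: det = 220·90 − 90·(-85) = 27450.
∂h/∂x = [(+1.58)·90 − (-0.12)·(-85)] / 27450 = +0.004809
∂h/∂y = [220·(-0.12) − 90·(+1.58)] / 27450 = -0.006142
Flow direction (−∇h) has components (-0.004809 E, +0.006142 N).
Azimuth = atan2(E, N) = atan2(-0.004809, +0.006142) = 321.9° ≈ 322°.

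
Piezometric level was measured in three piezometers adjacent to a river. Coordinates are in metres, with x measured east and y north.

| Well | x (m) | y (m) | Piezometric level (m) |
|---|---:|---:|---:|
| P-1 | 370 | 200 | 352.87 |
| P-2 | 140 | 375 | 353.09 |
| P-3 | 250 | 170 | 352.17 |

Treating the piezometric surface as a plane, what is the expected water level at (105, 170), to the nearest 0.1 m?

351.6 m

Differences from P-1: to P-2 (Δx, Δy, Δh) = (-230, 175, +0.22); to P-3 = (-120, -30, -0.70).
Solve a·Δx + b·Δy = Δh: det = (-230)·(-30) − (-120)·175 = 27900.
∂h/∂x = [(+0.22)·(-30) − (-0.70)·175] / 27900 = +0.004154
∂h/∂y = [(-230)·(-0.70) − (-120)·(+0.22)] / 27900 = +0.006717
h(105, 170) = 352.87 + (+0.004154)·(-265) + (+0.006717)·(-30) = 352.87 -1.101 -0.202 = 351.568 m.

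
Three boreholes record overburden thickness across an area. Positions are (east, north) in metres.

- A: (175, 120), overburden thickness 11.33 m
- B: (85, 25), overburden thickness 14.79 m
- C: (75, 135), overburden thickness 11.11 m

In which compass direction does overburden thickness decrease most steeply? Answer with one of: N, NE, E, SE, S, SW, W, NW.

N

With d = a·x + b·y + c and A as origin, the differences give:
  (-90)·a + (-95)·b = +3.46
  (-100)·a + 15·b = -0.22
Eliminate b (×15 and ×(-95), subtract): -10850·a = 31.000 → a = ∂d/∂x = -0.002857
Back-substitute: b = ∂d/∂y = -0.03371.
Steepest decrease is along −∇f = (+0.002857 E, +0.03371 N) → north.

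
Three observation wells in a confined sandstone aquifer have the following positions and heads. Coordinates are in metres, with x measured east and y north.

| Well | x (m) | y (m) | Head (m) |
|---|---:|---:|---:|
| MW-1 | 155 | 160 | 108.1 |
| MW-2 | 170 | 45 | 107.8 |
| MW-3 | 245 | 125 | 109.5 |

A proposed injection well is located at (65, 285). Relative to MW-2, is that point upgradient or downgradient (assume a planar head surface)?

downgradient

With h = a·x + b·y + c and MW-1 as origin, the differences give:
  15·a + (-115)·b = -0.3
  90·a + (-35)·b = +1.4
Eliminate b (×(-35) and ×(-115), subtract): 9825·a = 171.50 → a = ∂h/∂x = +0.01746
Back-substitute: b = ∂h/∂y = +0.004885.
Head at (65, 285) = 108.1 + (+0.01746)·(-90) + (+0.004885)·(125) = 107.14 m.
That is lower than the 107.8 m at MW-2, so the point is downgradient.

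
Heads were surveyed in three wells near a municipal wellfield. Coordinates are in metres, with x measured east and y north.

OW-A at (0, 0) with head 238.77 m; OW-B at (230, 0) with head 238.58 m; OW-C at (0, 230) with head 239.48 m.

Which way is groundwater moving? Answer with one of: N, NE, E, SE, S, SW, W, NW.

∂h/∂x = (238.58 − 238.77) / (230 − 0) = -0.0008261
∂h/∂y = (239.48 − 238.77) / (230 − 0) = +0.003087
Flow = −∇h = (+0.0008261 east, -0.003087 north), which points south.

S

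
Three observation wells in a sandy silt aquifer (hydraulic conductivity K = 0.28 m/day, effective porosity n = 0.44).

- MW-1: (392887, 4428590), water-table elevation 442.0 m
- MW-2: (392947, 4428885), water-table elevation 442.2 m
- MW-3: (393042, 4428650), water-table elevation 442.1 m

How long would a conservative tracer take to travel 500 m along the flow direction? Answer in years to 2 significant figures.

3000 years

Taking MW-1 as reference: MW-2−MW-1 = (60, 295, +0.2); MW-3−MW-1 = (155, 60, +0.1).
Determinant of the coordinate differences = 60·60 − 155·295 = -42125.
∂h/∂x = [(+0.2)·60 − (+0.1)·295] / -42125 = +0.0004154
∂h/∂y = [60·(+0.1) − 155·(+0.2)] / -42125 = +0.0005935
|∇h| = √(0.0004154² + 0.0005935²) = 0.0007244
Seepage velocity v = K·i/n = 0.28 × 0.0007244 / 0.44 = 0.000461 m/day.
t = 500 / 0.000461 = 1.085e+06 days = 2.97e+03 years.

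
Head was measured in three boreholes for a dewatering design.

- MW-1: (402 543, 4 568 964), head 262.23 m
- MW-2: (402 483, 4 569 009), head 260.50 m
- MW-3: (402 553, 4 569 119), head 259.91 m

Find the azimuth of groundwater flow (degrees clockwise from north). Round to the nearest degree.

314°

With h = a·x + b·y + c and MW-1 as origin, the differences give:
  (-60)·a + 45·b = -1.73
  10·a + 155·b = -2.32
Eliminate b (×155 and ×45, subtract): -9750·a = -163.750 → a = ∂h/∂x = +0.01679
Back-substitute: b = ∂h/∂y = -0.01605.
Flow direction (−∇h) has components (-0.01679 E, +0.01605 N).
Azimuth = atan2(E, N) = atan2(-0.01679, +0.01605) = 313.7° ≈ 314°.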